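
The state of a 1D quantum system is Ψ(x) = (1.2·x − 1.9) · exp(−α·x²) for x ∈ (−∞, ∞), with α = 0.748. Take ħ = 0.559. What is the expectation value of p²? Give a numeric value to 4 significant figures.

p² Ψ = −ħ² d²Ψ/dx²; ⟨p²⟩ = −ħ² ∫ Ψ*·Ψ'' dx / ∫|Ψ|² dx.
Expand each integrand as polynomial × e^(−2αx²) and use ∫x^(2j)·e^(−2αx²) dx = (2j−1)!!/(4α)^j · √(π/(2α)), odd powers → 0; here √(π/(2α)) = 1.4491. Differentiate with the product rule, d/dx e^(−αx²) = −2αx·e^(−αx²).
State is unnormalized: ∫|Ψ|² dx = 5.9288, and ∫Ψ*·(−ħ² Ψ'') dx = 1.7118, so ⟨p²⟩ = 1.7118 / 5.9288.
⟨p²⟩ = 0.28873.

0.2887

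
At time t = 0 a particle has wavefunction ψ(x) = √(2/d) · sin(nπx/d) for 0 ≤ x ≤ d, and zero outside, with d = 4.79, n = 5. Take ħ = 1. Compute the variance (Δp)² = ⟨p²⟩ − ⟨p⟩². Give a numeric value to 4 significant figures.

10.75

Compute ⟨p⟩ and ⟨p²⟩ separately; (Δp)² = ⟨p²⟩ − ⟨p⟩².
d/dx sin(nπx/d) = (nπ/d)·cos(nπx/d) and d²/dx² sin(nπx/d) = −(nπ/d)²·sin(nπx/d); on 0 ≤ x ≤ d, ∫sin²(nπx/d) dx = d/2 and ∫sin(nπx/d)·cos(nπx/d) dx = 0.
⟨p⟩ = 0.0000 and ⟨p²⟩ = 10.754.
(Δp)² = 10.754 − (0.0000)² = 10.754.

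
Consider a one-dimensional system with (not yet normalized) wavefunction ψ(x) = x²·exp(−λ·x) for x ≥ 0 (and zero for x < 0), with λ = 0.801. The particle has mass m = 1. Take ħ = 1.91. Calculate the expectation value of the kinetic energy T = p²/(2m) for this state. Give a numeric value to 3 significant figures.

0.390

T = −(ħ²/2m) d²/dx², so ⟨T⟩ = −(ħ²/2m) ∫ ψ*·ψ'' dx / ∫|ψ|² dx; with m = 1.
Differentiate x²·exp(−λ·x) with the product rule; every integrand then reduces to terms xʲ·e^(−2λx) on [0, ∞), with ∫₀^∞ xʲ·e^(−2λx) dx = j!/(2λ)^(j+1).
State is unnormalized: ∫|ψ|² dx = 2.2746, and ∫ψ*·(−ħ²/2m · ψ'') dx = 0.88732, so ⟨T⟩ = 0.88732 / 2.2746.
⟨T⟩ = 0.39010.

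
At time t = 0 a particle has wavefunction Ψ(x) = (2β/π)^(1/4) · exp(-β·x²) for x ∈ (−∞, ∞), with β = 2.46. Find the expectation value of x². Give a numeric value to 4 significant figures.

0.1016

⟨x²⟩ = ∫ x²·|Ψ|² dx (integrals over the domain).
Gaussian moments: ∫x^(2j)·e^(−2βx²) dx = (2j−1)!!/(4β)^j · √(π/(2β)), odd powers integrate to 0; here √(π/(2β)) = 0.79908.
⟨x²⟩ = 0.10163.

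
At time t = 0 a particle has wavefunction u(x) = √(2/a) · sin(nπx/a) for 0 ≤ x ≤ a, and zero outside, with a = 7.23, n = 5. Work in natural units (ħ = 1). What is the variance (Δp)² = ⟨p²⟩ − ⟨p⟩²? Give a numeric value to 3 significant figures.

Compute ⟨p⟩ and ⟨p²⟩ separately; (Δp)² = ⟨p²⟩ − ⟨p⟩².
d/dx sin(nπx/a) = (nπ/a)·cos(nπx/a) and d²/dx² sin(nπx/a) = −(nπ/a)²·sin(nπx/a); on 0 ≤ x ≤ a, ∫sin²(nπx/a) dx = a/2 and ∫sin(nπx/a)·cos(nπx/a) dx = 0.
⟨p⟩ = 0.0000 and ⟨p²⟩ = 4.7202.
(Δp)² = 4.7202 − (0.0000)² = 4.7202.

4.72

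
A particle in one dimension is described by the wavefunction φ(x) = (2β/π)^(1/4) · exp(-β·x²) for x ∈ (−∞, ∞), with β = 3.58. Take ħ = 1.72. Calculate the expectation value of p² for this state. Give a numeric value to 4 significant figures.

p² φ = −ħ² d²φ/dx²; ⟨p²⟩ = −ħ² ∫ φ*·φ'' dx.
Gaussian moments: ∫x^(2j)·e^(−2βx²) dx = (2j−1)!!/(4β)^j · √(π/(2β)), odd powers integrate to 0; here √(π/(2β)) = 0.66240. Derivatives: d/dx e^(−βx²) = −2βx·e^(−βx²), d²/dx² e^(−βx²) = (4β²x² − 2β)·e^(−βx²).
⟨p²⟩ = 10.591.

10.59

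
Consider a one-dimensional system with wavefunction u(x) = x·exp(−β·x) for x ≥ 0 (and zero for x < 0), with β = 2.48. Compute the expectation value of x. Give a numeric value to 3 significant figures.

0.605

⟨x⟩ = ∫ x·|u|² dx / ∫|u|² dx (integrals over the domain).
Every integrand reduces to terms xʲ·e^(−2βx) on [0, ∞); use ∫₀^∞ xʲ·e^(−2βx) dx = j!/(2β)^(j+1).
State is unnormalized: ∫|u|² dx = 0.016390, and ∫u*·x·u dx = 0.0099134, so ⟨x⟩ = 0.0099134 / 0.016390.
⟨x⟩ = 0.60484.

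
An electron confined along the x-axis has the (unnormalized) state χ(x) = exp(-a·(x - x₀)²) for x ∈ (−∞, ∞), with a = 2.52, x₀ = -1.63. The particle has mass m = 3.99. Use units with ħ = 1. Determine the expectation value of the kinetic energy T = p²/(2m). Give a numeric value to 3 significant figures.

0.316

T = −(ħ²/2m) d²/dx², so ⟨T⟩ = −(ħ²/2m) ∫ χ*·χ'' dx / ∫|χ|² dx; with m = 3.99.
Gaussian moments (u = x − x₀): ∫u^(2j)·e^(−2au²) du = (2j−1)!!/(4a)^j · √(π/(2a)), odd powers integrate to 0; here √(π/(2a)) = 0.78951. Derivatives: d/dx e^(−au²) = −2au·e^(−au²), d²/dx² e^(−au²) = (4a²u² − 2a)·e^(−au²).
State is unnormalized: ∫|χ|² dx = 0.78951, and ∫χ*·(−ħ²/2m · χ'') dx = 0.24932, so ⟨T⟩ = 0.24932 / 0.78951.
⟨T⟩ = 0.31579.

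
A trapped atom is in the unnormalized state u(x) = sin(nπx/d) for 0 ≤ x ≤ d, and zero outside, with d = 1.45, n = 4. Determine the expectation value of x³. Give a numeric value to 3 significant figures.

0.748

⟨x³⟩ = ∫ x³·|u|² dx / ∫|u|² dx (integrals over the domain).
With sin²θ = (1 − cos2θ)/2 on 0 ≤ x ≤ d: ∫sin²(nπx/d) dx = d/2, ∫x·sin²(nπx/d) dx = d²/4, ∫x²·sin²(nπx/d) dx = d³·(1/6 − 1/(4n²π²)); higher powers xᵏ the same way, integrating xᵏ·cos(2nπx/d) by parts.
State is unnormalized: ∫|u|² dx = 0.72500, and ∫u*·x³·u dx = 0.54207, so ⟨x³⟩ = 0.54207 / 0.72500.
⟨x³⟩ = 0.74768.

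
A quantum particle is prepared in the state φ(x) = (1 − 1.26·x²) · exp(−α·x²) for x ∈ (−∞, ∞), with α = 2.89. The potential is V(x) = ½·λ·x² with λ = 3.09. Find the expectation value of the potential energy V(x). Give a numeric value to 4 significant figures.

0.08569

⟨V⟩ = ∫ V(x)·|φ|² dx / ∫|φ|² dx.
Expand each integrand as polynomial × e^(−2αx²) and use ∫x^(2j)·e^(−2αx²) dx = (2j−1)!!/(4α)^j · √(π/(2α)), odd powers → 0; here √(π/(2α)) = 0.73724.
State is unnormalized: ∫|φ|² dx = 0.60281, and ∫φ*·V(x)·φ dx = 0.051653, so ⟨V⟩ = 0.051653 / 0.60281.
⟨V⟩ = 0.085688.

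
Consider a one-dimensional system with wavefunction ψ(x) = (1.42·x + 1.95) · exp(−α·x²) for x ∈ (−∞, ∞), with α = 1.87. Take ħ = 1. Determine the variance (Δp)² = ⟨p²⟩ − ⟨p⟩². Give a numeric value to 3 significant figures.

Compute ⟨p⟩ and ⟨p²⟩ separately; (Δp)² = ⟨p²⟩ − ⟨p⟩².
Expand each integrand as polynomial × e^(−2αx²) and use ∫x^(2j)·e^(−2αx²) dx = (2j−1)!!/(4α)^j · √(π/(2α)), odd powers → 0; here √(π/(2α)) = 0.91651. Differentiate with the product rule, d/dx e^(−αx²) = −2αx·e^(−αx²).
Normalization: ∫|ψ|² dx = 3.7321.
⟨p⟩ = 0.0000 and ⟨p²⟩ = 2.1176.
(Δp)² = 2.1176 − (0.0000)² = 2.1176.

2.12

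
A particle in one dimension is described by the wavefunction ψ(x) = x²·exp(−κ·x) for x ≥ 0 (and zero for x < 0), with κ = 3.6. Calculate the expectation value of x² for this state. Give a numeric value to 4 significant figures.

⟨x²⟩ = ∫ x²·|ψ|² dx / ∫|ψ|² dx (integrals over the domain).
Every integrand reduces to terms xʲ·e^(−2κx) on [0, ∞); use ∫₀^∞ xʲ·e^(−2κx) dx = j!/(2κ)^(j+1).
State is unnormalized: ∫|ψ|² dx = 0.0012404, and ∫ψ*·x²·ψ dx = 0.00071780, so ⟨x²⟩ = 0.00071780 / 0.0012404.
⟨x²⟩ = 0.57870.

0.5787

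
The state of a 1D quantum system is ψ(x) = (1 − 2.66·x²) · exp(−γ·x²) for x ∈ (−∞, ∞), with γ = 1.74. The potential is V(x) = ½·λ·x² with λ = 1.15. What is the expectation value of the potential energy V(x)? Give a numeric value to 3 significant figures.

⟨V⟩ = ∫ V(x)·|ψ|² dx / ∫|ψ|² dx.
Expand each integrand as polynomial × e^(−2γx²) and use ∫x^(2j)·e^(−2γx²) dx = (2j−1)!!/(4γ)^j · √(π/(2γ)), odd powers → 0; here √(π/(2γ)) = 0.95013.
State is unnormalized: ∫|ψ|² dx = 0.64023, and ∫ψ*·V(x)·ψ dx = 0.070478, so ⟨V⟩ = 0.070478 / 0.64023.
⟨V⟩ = 0.11008.

0.110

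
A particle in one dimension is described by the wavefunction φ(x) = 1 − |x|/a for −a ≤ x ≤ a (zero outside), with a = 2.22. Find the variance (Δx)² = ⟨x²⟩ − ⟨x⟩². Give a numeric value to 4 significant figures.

0.4928

Compute ⟨x⟩ and ⟨x²⟩ separately, then (Δx)² = ⟨x²⟩ − ⟨x⟩².
φ is even, so ∫ over [−a, a] = 2∫₀ᵃ with φ = 1 − x/a there: ∫₀ᵃ (1 − x/a)² dx = a/3, ∫₀ᵃ x²(1 − x/a)² dx = a³/30, ∫₀ᵃ x⁴(1 − x/a)² dx = a⁵/105.
Normalization: ∫|φ|² dx = 1.4800.
⟨x⟩ = 0.0000 and ⟨x²⟩ = 0.49284.
(Δx)² = 0.49284 − (0.0000)² = 0.49284.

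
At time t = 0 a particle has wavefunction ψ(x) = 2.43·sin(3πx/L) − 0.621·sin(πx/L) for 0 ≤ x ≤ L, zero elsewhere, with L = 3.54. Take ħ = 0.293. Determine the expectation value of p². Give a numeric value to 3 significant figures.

p² ψ = −ħ² d²ψ/dx²; ⟨p²⟩ = −ħ² ∫ ψ*·ψ'' dx / ∫|ψ|² dx.
d²/dx² sin(jπx/L) = −(jπ/L)²·sin(jπx/L); on 0 ≤ x ≤ L, ∫sin²(jπx/L) dx = L/2 and ∫sin(jπx/L)·sin(lπx/L) dx = 0 for j ≠ l, so only diagonal terms survive in ∫|ψ|² and ∫ψ·ψ″; ∫ψ·ψ′ dx = [ψ²/2] between the walls = 0.
State is unnormalized: ∫|ψ|² dx = 11.134, and ∫ψ*·(−ħ² ψ'') dx = 6.4061, so ⟨p²⟩ = 6.4061 / 11.134.
⟨p²⟩ = 0.57535.

0.575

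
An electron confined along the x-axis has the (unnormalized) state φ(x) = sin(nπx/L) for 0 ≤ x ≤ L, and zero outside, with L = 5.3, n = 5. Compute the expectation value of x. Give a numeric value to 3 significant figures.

⟨x⟩ = ∫ x·|φ|² dx / ∫|φ|² dx (integrals over the domain).
With sin²θ = (1 − cos2θ)/2 on 0 ≤ x ≤ L: ∫sin²(nπx/L) dx = L/2, ∫x·sin²(nπx/L) dx = L²/4, ∫x²·sin²(nπx/L) dx = L³·(1/6 − 1/(4n²π²)); higher powers xᵏ the same way, integrating xᵏ·cos(2nπx/L) by parts.
State is unnormalized: ∫|φ|² dx = 2.6500, and ∫φ*·x·φ dx = 7.0225, so ⟨x⟩ = 7.0225 / 2.6500.
⟨x⟩ = 2.6500.

2.65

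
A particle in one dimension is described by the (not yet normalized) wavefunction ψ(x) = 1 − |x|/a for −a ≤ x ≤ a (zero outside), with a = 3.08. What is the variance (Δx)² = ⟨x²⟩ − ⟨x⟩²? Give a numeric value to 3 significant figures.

Compute ⟨x⟩ and ⟨x²⟩ separately, then (Δx)² = ⟨x²⟩ − ⟨x⟩².
ψ is even, so ∫ over [−a, a] = 2∫₀ᵃ with ψ = 1 − x/a there: ∫₀ᵃ (1 − x/a)² dx = a/3, ∫₀ᵃ x²(1 − x/a)² dx = a³/30, ∫₀ᵃ x⁴(1 − x/a)² dx = a⁵/105.
Normalization: ∫|ψ|² dx = 2.0533.
⟨x⟩ = 0.0000 and ⟨x²⟩ = 0.94864.
(Δx)² = 0.94864 − (0.0000)² = 0.94864.

0.949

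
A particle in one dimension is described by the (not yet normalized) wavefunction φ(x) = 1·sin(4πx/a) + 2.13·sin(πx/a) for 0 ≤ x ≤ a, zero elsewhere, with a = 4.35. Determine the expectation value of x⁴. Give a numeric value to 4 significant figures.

38.79

⟨x⁴⟩ = ∫ x⁴·|φ|² dx / ∫|φ|² dx (integrals over the domain).
On 0 ≤ x ≤ a (j ≠ l): ∫sin²(jπx/a) dx = a/2, ∫sin(jπx/a)·sin(lπx/a) dx = 0; diagonal moments ∫x·sin²(jπx/a) dx = a²/4, ∫x²·sin²(jπx/a) dx = a³·(1/6 − 1/(4j²π²)); cross terms ∫x·sin(jπx/a)·sin(lπx/a) dx = 0 for j + l even and −4jla²/(π²(j² − l²)²) for j + l odd, ∫x²·sin(jπx/a)·sin(lπx/a) dx = (−1)^(j+l)·4jla³/(π²(j² − l²)²); higher powers the same way via product-to-sum and parts.
State is unnormalized: ∫|φ|² dx = 12.043, and ∫φ*·x⁴·φ dx = 467.11, so ⟨x⁴⟩ = 467.11 / 12.043.
⟨x⁴⟩ = 38.787.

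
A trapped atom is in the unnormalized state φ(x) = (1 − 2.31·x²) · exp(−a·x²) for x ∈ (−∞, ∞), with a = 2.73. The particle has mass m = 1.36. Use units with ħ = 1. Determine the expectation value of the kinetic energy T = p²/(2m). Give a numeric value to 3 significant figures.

2.45

T = −(ħ²/2m) d²/dx², so ⟨T⟩ = −(ħ²/2m) ∫ φ*·φ'' dx / ∫|φ|² dx; with m = 1.36.
Expand each integrand as polynomial × e^(−2ax²) and use ∫x^(2j)·e^(−2ax²) dx = (2j−1)!!/(4a)^j · √(π/(2a)), odd powers → 0; here √(π/(2a)) = 0.75854. Differentiate with the product rule, d/dx e^(−ax²) = −2ax·e^(−ax²).
State is unnormalized: ∫|φ|² dx = 0.53945, and ∫φ*·(−ħ²/2m · φ'') dx = 1.3219, so ⟨T⟩ = 1.3219 / 0.53945.
⟨T⟩ = 2.4505.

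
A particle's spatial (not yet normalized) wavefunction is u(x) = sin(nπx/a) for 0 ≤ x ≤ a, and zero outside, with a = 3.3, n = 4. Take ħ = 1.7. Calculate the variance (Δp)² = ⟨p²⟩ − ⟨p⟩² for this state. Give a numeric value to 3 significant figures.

41.9

Compute ⟨p⟩ and ⟨p²⟩ separately; (Δp)² = ⟨p²⟩ − ⟨p⟩².
d/dx sin(nπx/a) = (nπ/a)·cos(nπx/a) and d²/dx² sin(nπx/a) = −(nπ/a)²·sin(nπx/a); on 0 ≤ x ≤ a, ∫sin²(nπx/a) dx = a/2 and ∫sin(nπx/a)·cos(nπx/a) dx = 0.
Normalization: ∫|u|² dx = 1.6500.
⟨p⟩ = 0.0000 and ⟨p²⟩ = 41.907.
(Δp)² = 41.907 − (0.0000)² = 41.907.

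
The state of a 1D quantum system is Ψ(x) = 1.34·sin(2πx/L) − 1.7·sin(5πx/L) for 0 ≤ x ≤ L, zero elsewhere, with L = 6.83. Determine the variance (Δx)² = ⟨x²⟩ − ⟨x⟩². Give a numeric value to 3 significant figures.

3.59

Compute ⟨x⟩ and ⟨x²⟩ separately, then (Δx)² = ⟨x²⟩ − ⟨x⟩².
On 0 ≤ x ≤ L (j ≠ l): ∫sin²(jπx/L) dx = L/2, ∫sin(jπx/L)·sin(lπx/L) dx = 0; diagonal moments ∫x·sin²(jπx/L) dx = L²/4, ∫x²·sin²(jπx/L) dx = L³·(1/6 − 1/(4j²π²)); cross terms ∫x·sin(jπx/L)·sin(lπx/L) dx = 0 for j + l even and −4jlL²/(π²(j² − l²)²) for j + l odd, ∫x²·sin(jπx/L)·sin(lπx/L) dx = (−1)^(j+l)·4jlL³/(π²(j² − l²)²); higher powers the same way via product-to-sum and parts.
Normalization: ∫|Ψ|² dx = 16.001.
⟨x⟩ = 3.5371 and ⟨x²⟩ = 16.099.
(Δx)² = 16.099 − (3.5371)² = 3.5878.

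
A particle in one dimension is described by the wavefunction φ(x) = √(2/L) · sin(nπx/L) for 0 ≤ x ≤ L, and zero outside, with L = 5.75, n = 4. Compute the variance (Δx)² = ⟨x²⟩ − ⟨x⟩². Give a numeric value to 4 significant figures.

Compute ⟨x⟩ and ⟨x²⟩ separately, then (Δx)² = ⟨x²⟩ − ⟨x⟩².
With sin²θ = (1 − cos2θ)/2 on 0 ≤ x ≤ L: ∫sin²(nπx/L) dx = L/2, ∫x·sin²(nπx/L) dx = L²/4, ∫x²·sin²(nπx/L) dx = L³·(1/6 − 1/(4n²π²)); higher powers xᵏ the same way, integrating xᵏ·cos(2nπx/L) by parts.
⟨x⟩ = 2.8750 and ⟨x²⟩ = 10.916.
(Δx)² = 10.916 − (2.8750)² = 2.6505.

2.651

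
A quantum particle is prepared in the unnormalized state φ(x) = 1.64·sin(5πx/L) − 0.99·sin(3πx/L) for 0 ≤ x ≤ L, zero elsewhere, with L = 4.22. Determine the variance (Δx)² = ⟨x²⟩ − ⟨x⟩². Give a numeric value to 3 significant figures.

Compute ⟨x⟩ and ⟨x²⟩ separately, then (Δx)² = ⟨x²⟩ − ⟨x⟩².
On 0 ≤ x ≤ L (j ≠ l): ∫sin²(jπx/L) dx = L/2, ∫sin(jπx/L)·sin(lπx/L) dx = 0; diagonal moments ∫x·sin²(jπx/L) dx = L²/4, ∫x²·sin²(jπx/L) dx = L³·(1/6 − 1/(4j²π²)); cross terms ∫x·sin(jπx/L)·sin(lπx/L) dx = 0 for j + l even and −4jlL²/(π²(j² − l²)²) for j + l odd, ∫x²·sin(jπx/L)·sin(lπx/L) dx = (−1)^(j+l)·4jlL³/(π²(j² − l²)²); higher powers the same way via product-to-sum and parts.
Normalization: ∫|φ|² dx = 7.7431.
⟨x⟩ = 2.1100 and ⟨x²⟩ = 5.1345.
(Δx)² = 5.1345 − (2.1100)² = 0.68239.

0.682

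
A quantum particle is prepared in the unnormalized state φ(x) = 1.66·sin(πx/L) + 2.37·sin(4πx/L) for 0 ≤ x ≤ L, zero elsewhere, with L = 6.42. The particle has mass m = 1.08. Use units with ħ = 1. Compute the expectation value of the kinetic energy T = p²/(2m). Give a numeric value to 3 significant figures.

1.23

T = −(ħ²/2m) d²/dx², so ⟨T⟩ = −(ħ²/2m) ∫ φ*·φ'' dx / ∫|φ|² dx; with m = 1.08.
d²/dx² sin(jπx/L) = −(jπ/L)²·sin(jπx/L); on 0 ≤ x ≤ L, ∫sin²(jπx/L) dx = L/2 and ∫sin(jπx/L)·sin(lπx/L) dx = 0 for j ≠ l, so only diagonal terms survive in ∫|φ|² and ∫φ·φ″; ∫φ·φ′ dx = [φ²/2] between the walls = 0.
State is unnormalized: ∫|φ|² dx = 26.876, and ∫φ*·(−ħ²/2m · φ'') dx = 32.962, so ⟨T⟩ = 32.962 / 26.876.
⟨T⟩ = 1.2265.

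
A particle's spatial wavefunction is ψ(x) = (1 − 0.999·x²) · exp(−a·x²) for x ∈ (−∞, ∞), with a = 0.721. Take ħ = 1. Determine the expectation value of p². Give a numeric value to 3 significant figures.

p² ψ = −ħ² d²ψ/dx²; ⟨p²⟩ = −ħ² ∫ ψ*·ψ'' dx / ∫|ψ|² dx.
Expand each integrand as polynomial × e^(−2ax²) and use ∫x^(2j)·e^(−2ax²) dx = (2j−1)!!/(4a)^j · √(π/(2a)), odd powers → 0; here √(π/(2a)) = 1.4760. Differentiate with the product rule, d/dx e^(−ax²) = −2ax·e^(−ax²).
State is unnormalized: ∫|ψ|² dx = 0.98477, and ∫ψ*·(−ħ² ψ'') dx = 2.6953, so ⟨p²⟩ = 2.6953 / 0.98477.
⟨p²⟩ = 2.7370.

2.74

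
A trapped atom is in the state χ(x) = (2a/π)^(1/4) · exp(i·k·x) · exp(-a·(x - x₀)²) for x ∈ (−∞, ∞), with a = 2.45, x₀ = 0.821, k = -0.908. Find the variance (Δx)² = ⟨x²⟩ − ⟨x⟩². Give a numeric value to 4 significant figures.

0.1020

Compute ⟨x⟩ and ⟨x²⟩ separately, then (Δx)² = ⟨x²⟩ − ⟨x⟩².
Gaussian moments (u = x − x₀): ∫u^(2j)·e^(−2au²) du = (2j−1)!!/(4a)^j · √(π/(2a)), odd powers integrate to 0; here √(π/(2a)) = 0.80071.
⟨x⟩ = 0.82100 and ⟨x²⟩ = 0.77608.
(Δx)² = 0.77608 − (0.82100)² = 0.10204.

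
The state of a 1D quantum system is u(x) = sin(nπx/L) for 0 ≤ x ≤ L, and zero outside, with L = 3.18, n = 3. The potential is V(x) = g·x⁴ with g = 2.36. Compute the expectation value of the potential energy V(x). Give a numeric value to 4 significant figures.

45.60

⟨V⟩ = ∫ V(x)·|u|² dx / ∫|u|² dx.
With sin²θ = (1 − cos2θ)/2 on 0 ≤ x ≤ L: ∫sin²(nπx/L) dx = L/2, ∫x·sin²(nπx/L) dx = L²/4, ∫x²·sin²(nπx/L) dx = L³·(1/6 − 1/(4n²π²)); higher powers xᵏ the same way, integrating xᵏ·cos(2nπx/L) by parts.
State is unnormalized: ∫|u|² dx = 1.5900, and ∫u*·V(x)·u dx = 72.498, so ⟨V⟩ = 72.498 / 1.5900.
⟨V⟩ = 45.596.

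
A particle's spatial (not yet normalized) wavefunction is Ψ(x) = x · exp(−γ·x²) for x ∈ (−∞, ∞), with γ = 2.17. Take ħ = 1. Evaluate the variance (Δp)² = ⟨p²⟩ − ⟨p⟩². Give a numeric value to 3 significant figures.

6.51

Compute ⟨p⟩ and ⟨p²⟩ separately; (Δp)² = ⟨p²⟩ − ⟨p⟩².
Expand each integrand as polynomial × e^(−2γx²) and use ∫x^(2j)·e^(−2γx²) dx = (2j−1)!!/(4γ)^j · √(π/(2γ)), odd powers → 0; here √(π/(2γ)) = 0.85081. Differentiate with the product rule, d/dx e^(−γx²) = −2γx·e^(−γx²).
Normalization: ∫|Ψ|² dx = 0.098019.
⟨p⟩ = 0.0000 and ⟨p²⟩ = 6.5100.
(Δp)² = 6.5100 − (0.0000)² = 6.5100.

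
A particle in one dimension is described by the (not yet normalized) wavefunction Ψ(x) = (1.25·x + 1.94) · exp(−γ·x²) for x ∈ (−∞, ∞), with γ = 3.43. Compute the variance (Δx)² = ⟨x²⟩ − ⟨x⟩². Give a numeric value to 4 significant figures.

0.06886

Compute ⟨x⟩ and ⟨x²⟩ separately, then (Δx)² = ⟨x²⟩ − ⟨x⟩².
Expand each integrand as polynomial × e^(−2γx²) and use ∫x^(2j)·e^(−2γx²) dx = (2j−1)!!/(4γ)^j · √(π/(2γ)), odd powers → 0; here √(π/(2γ)) = 0.67673.
Normalization: ∫|Ψ|² dx = 2.6240.
⟨x⟩ = 0.091167 and ⟨x²⟩ = 0.077168.
(Δx)² = 0.077168 − (0.091167)² = 0.068856.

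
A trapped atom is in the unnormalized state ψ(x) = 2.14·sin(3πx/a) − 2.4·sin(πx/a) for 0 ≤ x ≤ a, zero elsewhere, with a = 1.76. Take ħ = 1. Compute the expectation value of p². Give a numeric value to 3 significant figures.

p² ψ = −ħ² d²ψ/dx²; ⟨p²⟩ = −ħ² ∫ ψ*·ψ'' dx / ∫|ψ|² dx.
d²/dx² sin(jπx/a) = −(jπ/a)²·sin(jπx/a); on 0 ≤ x ≤ a, ∫sin²(jπx/a) dx = a/2 and ∫sin(jπx/a)·sin(lπx/a) dx = 0 for j ≠ l, so only diagonal terms survive in ∫|ψ|² and ∫ψ·ψ″; ∫ψ·ψ′ dx = [ψ²/2] between the walls = 0.
State is unnormalized: ∫|ψ|² dx = 9.0988, and ∫ψ*·(−ħ² ψ'') dx = 131.72, so ⟨p²⟩ = 131.72 / 9.0988.
⟨p²⟩ = 14.476.

14.5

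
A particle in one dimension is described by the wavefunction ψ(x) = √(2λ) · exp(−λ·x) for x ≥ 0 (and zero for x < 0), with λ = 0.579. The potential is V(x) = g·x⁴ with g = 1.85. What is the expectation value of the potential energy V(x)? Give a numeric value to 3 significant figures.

⟨V⟩ = ∫ V(x)·|ψ|² dx.
Every integrand reduces to terms xʲ·e^(−2λx) on [0, ∞); use ∫₀^∞ xʲ·e^(−2λx) dx = j!/(2λ)^(j+1).
⟨V⟩ = 24.692.

24.7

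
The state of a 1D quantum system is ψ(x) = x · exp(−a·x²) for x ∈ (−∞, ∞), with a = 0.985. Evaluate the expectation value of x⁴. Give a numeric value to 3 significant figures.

⟨x⁴⟩ = ∫ x⁴·|ψ|² dx / ∫|ψ|² dx (integrals over the domain).
Expand each integrand as polynomial × e^(−2ax²) and use ∫x^(2j)·e^(−2ax²) dx = (2j−1)!!/(4a)^j · √(π/(2a)), odd powers → 0; here √(π/(2a)) = 1.2628.
State is unnormalized: ∫|ψ|² dx = 0.32051, and ∫ψ*·x⁴·ψ dx = 0.30970, so ⟨x⁴⟩ = 0.30970 / 0.32051.
⟨x⁴⟩ = 0.96627.

0.966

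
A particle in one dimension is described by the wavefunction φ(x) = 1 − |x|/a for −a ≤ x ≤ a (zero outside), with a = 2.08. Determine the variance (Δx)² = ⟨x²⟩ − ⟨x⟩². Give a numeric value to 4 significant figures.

Compute ⟨x⟩ and ⟨x²⟩ separately, then (Δx)² = ⟨x²⟩ − ⟨x⟩².
φ is even, so ∫ over [−a, a] = 2∫₀ᵃ with φ = 1 − x/a there: ∫₀ᵃ (1 − x/a)² dx = a/3, ∫₀ᵃ x²(1 − x/a)² dx = a³/30, ∫₀ᵃ x⁴(1 − x/a)² dx = a⁵/105.
Normalization: ∫|φ|² dx = 1.3867.
⟨x⟩ = 0.0000 and ⟨x²⟩ = 0.43264.
(Δx)² = 0.43264 − (0.0000)² = 0.43264.

0.4326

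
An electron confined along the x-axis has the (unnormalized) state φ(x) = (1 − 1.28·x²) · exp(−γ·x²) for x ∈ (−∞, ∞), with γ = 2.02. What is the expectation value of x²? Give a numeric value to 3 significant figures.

0.0695

⟨x²⟩ = ∫ x²·|φ|² dx / ∫|φ|² dx (integrals over the domain).
Expand each integrand as polynomial × e^(−2γx²) and use ∫x^(2j)·e^(−2γx²) dx = (2j−1)!!/(4γ)^j · √(π/(2γ)), odd powers → 0; here √(π/(2γ)) = 0.88183.
State is unnormalized: ∫|φ|² dx = 0.66883, and ∫φ*·x²·φ dx = 0.046486, so ⟨x²⟩ = 0.046486 / 0.66883.
⟨x²⟩ = 0.069503.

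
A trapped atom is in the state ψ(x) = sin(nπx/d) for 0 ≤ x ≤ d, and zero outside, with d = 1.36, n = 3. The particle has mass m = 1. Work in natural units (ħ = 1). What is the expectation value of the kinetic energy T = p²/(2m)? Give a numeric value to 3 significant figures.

T = −(ħ²/2m) d²/dx², so ⟨T⟩ = −(ħ²/2m) ∫ ψ*·ψ'' dx / ∫|ψ|² dx; with m = 1.
d/dx sin(nπx/d) = (nπ/d)·cos(nπx/d) and d²/dx² sin(nπx/d) = −(nπ/d)²·sin(nπx/d); on 0 ≤ x ≤ d, ∫sin²(nπx/d) dx = d/2 and ∫sin(nπx/d)·cos(nπx/d) dx = 0.
State is unnormalized: ∫|ψ|² dx = 0.68000, and ∫ψ*·(−ħ²/2m · ψ'') dx = 16.328, so ⟨T⟩ = 16.328 / 0.68000.
⟨T⟩ = 24.012.

24.0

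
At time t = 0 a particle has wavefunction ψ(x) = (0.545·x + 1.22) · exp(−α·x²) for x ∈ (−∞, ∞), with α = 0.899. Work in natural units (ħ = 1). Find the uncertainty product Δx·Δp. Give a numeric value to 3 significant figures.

0.500

Δx = √(⟨x²⟩−⟨x⟩²), Δp = √(⟨p²⟩−⟨p⟩²).
Expand each integrand as polynomial × e^(−2αx²) and use ∫x^(2j)·e^(−2αx²) dx = (2j−1)!!/(4α)^j · √(π/(2α)), odd powers → 0; here √(π/(2α)) = 1.3218. Differentiate with the product rule, d/dx e^(−αx²) = −2αx·e^(−αx²).
Normalization: ∫|ψ|² dx = 2.0766.
⟨x⟩ = 0.23539, ⟨x²⟩ = 0.30733 ⇒ Δx = 0.50192.
⟨p⟩ = 0.0000, ⟨p²⟩ = 0.99353 ⇒ Δp = 0.99676.
Δx·Δp = 0.50029.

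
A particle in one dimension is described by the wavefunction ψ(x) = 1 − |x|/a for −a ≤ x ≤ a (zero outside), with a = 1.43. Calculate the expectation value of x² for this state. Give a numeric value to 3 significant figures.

⟨x²⟩ = ∫ x²·|ψ|² dx / ∫|ψ|² dx (integrals over the domain).
ψ is even, so ∫ over [−a, a] = 2∫₀ᵃ with ψ = 1 − x/a there: ∫₀ᵃ (1 − x/a)² dx = a/3, ∫₀ᵃ x²(1 − x/a)² dx = a³/30, ∫₀ᵃ x⁴(1 − x/a)² dx = a⁵/105.
State is unnormalized: ∫|ψ|² dx = 0.95333, and ∫ψ*·x²·ψ dx = 0.19495, so ⟨x²⟩ = 0.19495 / 0.95333.
⟨x²⟩ = 0.20449.

0.204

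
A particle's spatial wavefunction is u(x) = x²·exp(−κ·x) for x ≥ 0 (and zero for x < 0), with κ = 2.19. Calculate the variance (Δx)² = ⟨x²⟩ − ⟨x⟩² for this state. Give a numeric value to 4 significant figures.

0.2606

Compute ⟨x⟩ and ⟨x²⟩ separately, then (Δx)² = ⟨x²⟩ − ⟨x⟩².
Every integrand reduces to terms xʲ·e^(−2κx) on [0, ∞); use ∫₀^∞ xʲ·e^(−2κx) dx = j!/(2κ)^(j+1).
Normalization: ∫|u|² dx = 0.014888.
⟨x⟩ = 1.1416 and ⟨x²⟩ = 1.5638.
(Δx)² = 1.5638 − (1.1416)² = 0.26063.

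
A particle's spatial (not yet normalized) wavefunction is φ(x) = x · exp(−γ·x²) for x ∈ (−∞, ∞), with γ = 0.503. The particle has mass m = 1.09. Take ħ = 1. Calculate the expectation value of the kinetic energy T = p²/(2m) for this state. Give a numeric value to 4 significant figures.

T = −(ħ²/2m) d²/dx², so ⟨T⟩ = −(ħ²/2m) ∫ φ*·φ'' dx / ∫|φ|² dx; with m = 1.09.
Expand each integrand as polynomial × e^(−2γx²) and use ∫x^(2j)·e^(−2γx²) dx = (2j−1)!!/(4γ)^j · √(π/(2γ)), odd powers → 0; here √(π/(2γ)) = 1.7672. Differentiate with the product rule, d/dx e^(−γx²) = −2γx·e^(−γx²).
State is unnormalized: ∫|φ|² dx = 0.87831, and ∫φ*·(−ħ²/2m · φ'') dx = 0.60797, so ⟨T⟩ = 0.60797 / 0.87831.
⟨T⟩ = 0.69220.

0.6922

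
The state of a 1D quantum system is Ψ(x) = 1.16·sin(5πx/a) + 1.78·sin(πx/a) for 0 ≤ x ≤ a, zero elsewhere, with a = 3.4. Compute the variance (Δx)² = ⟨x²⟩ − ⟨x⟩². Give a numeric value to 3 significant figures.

Compute ⟨x⟩ and ⟨x²⟩ separately, then (Δx)² = ⟨x²⟩ − ⟨x⟩².
On 0 ≤ x ≤ a (j ≠ l): ∫sin²(jπx/a) dx = a/2, ∫sin(jπx/a)·sin(lπx/a) dx = 0; diagonal moments ∫x·sin²(jπx/a) dx = a²/4, ∫x²·sin²(jπx/a) dx = a³·(1/6 − 1/(4j²π²)); cross terms ∫x·sin(jπx/a)·sin(lπx/a) dx = 0 for j + l even and −4jla²/(π²(j² − l²)²) for j + l odd, ∫x²·sin(jπx/a)·sin(lπx/a) dx = (−1)^(j+l)·4jla³/(π²(j² − l²)²); higher powers the same way via product-to-sum and parts.
Normalization: ∫|Ψ|² dx = 7.6738.
⟨x⟩ = 1.7000 and ⟨x²⟩ = 3.5097.
(Δx)² = 3.5097 − (1.7000)² = 0.61970.

0.620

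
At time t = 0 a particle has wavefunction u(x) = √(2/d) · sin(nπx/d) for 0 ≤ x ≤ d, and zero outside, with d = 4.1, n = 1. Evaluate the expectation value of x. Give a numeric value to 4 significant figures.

⟨x⟩ = ∫ x·|u|² dx (integrals over the domain).
With sin²θ = (1 − cos2θ)/2 on 0 ≤ x ≤ d: ∫sin²(nπx/d) dx = d/2, ∫x·sin²(nπx/d) dx = d²/4, ∫x²·sin²(nπx/d) dx = d³·(1/6 − 1/(4n²π²)); higher powers xᵏ the same way, integrating xᵏ·cos(2nπx/d) by parts.
⟨x⟩ = 2.0500.

2.050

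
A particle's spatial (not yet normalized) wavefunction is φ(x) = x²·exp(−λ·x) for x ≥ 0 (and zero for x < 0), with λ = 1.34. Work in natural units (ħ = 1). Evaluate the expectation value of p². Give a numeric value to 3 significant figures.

0.599

p² φ = −ħ² d²φ/dx²; ⟨p²⟩ = −ħ² ∫ φ*·φ'' dx / ∫|φ|² dx.
Differentiate x²·exp(−λ·x) with the product rule; every integrand then reduces to terms xʲ·e^(−2λx) on [0, ∞), with ∫₀^∞ xʲ·e^(−2λx) dx = j!/(2λ)^(j+1).
State is unnormalized: ∫|φ|² dx = 0.17360, and ∫φ*·(−ħ² φ'') dx = 0.10390, so ⟨p²⟩ = 0.10390 / 0.17360.
⟨p²⟩ = 0.59853.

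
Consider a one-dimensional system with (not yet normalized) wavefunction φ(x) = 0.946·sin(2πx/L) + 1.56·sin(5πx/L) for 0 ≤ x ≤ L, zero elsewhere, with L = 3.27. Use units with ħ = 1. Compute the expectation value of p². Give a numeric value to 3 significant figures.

17.9

p² φ = −ħ² d²φ/dx²; ⟨p²⟩ = −ħ² ∫ φ*·φ'' dx / ∫|φ|² dx.
d²/dx² sin(jπx/L) = −(jπ/L)²·sin(jπx/L); on 0 ≤ x ≤ L, ∫sin²(jπx/L) dx = L/2 and ∫sin(jπx/L)·sin(lπx/L) dx = 0 for j ≠ l, so only diagonal terms survive in ∫|φ|² and ∫φ·φ″; ∫φ·φ′ dx = [φ²/2] between the walls = 0.
State is unnormalized: ∫|φ|² dx = 5.4421, and ∫φ*·(−ħ² φ'') dx = 97.217, so ⟨p²⟩ = 97.217 / 5.4421.
⟨p²⟩ = 17.864.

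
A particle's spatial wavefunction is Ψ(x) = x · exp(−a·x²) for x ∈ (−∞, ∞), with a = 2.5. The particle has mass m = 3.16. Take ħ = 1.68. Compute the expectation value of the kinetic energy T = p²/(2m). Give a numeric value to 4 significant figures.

T = −(ħ²/2m) d²/dx², so ⟨T⟩ = −(ħ²/2m) ∫ Ψ*·Ψ'' dx / ∫|Ψ|² dx; with m = 3.16.
Expand each integrand as polynomial × e^(−2ax²) and use ∫x^(2j)·e^(−2ax²) dx = (2j−1)!!/(4a)^j · √(π/(2a)), odd powers → 0; here √(π/(2a)) = 0.79267. Differentiate with the product rule, d/dx e^(−ax²) = −2ax·e^(−ax²).
State is unnormalized: ∫|Ψ|² dx = 0.079267, and ∫Ψ*·(−ħ²/2m · Ψ'') dx = 0.26549, so ⟨T⟩ = 0.26549 / 0.079267.
⟨T⟩ = 3.3494.

3.349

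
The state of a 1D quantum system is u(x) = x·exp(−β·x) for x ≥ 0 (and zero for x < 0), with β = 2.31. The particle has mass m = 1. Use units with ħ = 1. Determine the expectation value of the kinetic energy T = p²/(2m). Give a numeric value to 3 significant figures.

T = −(ħ²/2m) d²/dx², so ⟨T⟩ = −(ħ²/2m) ∫ u*·u'' dx / ∫|u|² dx; with m = 1.
Differentiate x·exp(−β·x) with the product rule; every integrand then reduces to terms xʲ·e^(−2βx) on [0, ∞), with ∫₀^∞ xʲ·e^(−2βx) dx = j!/(2β)^(j+1).
State is unnormalized: ∫|u|² dx = 0.020282, and ∫u*·(−ħ²/2m · u'') dx = 0.054113, so ⟨T⟩ = 0.054113 / 0.020282.
⟨T⟩ = 2.6681.

2.67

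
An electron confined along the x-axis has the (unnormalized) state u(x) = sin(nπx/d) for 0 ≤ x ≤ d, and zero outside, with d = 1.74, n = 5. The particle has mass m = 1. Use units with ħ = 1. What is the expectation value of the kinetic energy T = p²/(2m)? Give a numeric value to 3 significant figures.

T = −(ħ²/2m) d²/dx², so ⟨T⟩ = −(ħ²/2m) ∫ u*·u'' dx / ∫|u|² dx; with m = 1.
d/dx sin(nπx/d) = (nπ/d)·cos(nπx/d) and d²/dx² sin(nπx/d) = −(nπ/d)²·sin(nπx/d); on 0 ≤ x ≤ d, ∫sin²(nπx/d) dx = d/2 and ∫sin(nπx/d)·cos(nπx/d) dx = 0.
State is unnormalized: ∫|u|² dx = 0.87000, and ∫u*·(−ħ²/2m · u'') dx = 35.451, so ⟨T⟩ = 35.451 / 0.87000.
⟨T⟩ = 40.748.

40.7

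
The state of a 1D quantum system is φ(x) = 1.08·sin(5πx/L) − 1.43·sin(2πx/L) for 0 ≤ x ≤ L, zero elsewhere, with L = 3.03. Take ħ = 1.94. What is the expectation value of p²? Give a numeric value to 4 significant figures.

p² φ = −ħ² d²φ/dx²; ⟨p²⟩ = −ħ² ∫ φ*·φ'' dx / ∫|φ|² dx.
d²/dx² sin(jπx/L) = −(jπ/L)²·sin(jπx/L); on 0 ≤ x ≤ L, ∫sin²(jπx/L) dx = L/2 and ∫sin(jπx/L)·sin(lπx/L) dx = 0 for j ≠ l, so only diagonal terms survive in ∫|φ|² and ∫φ·φ″; ∫φ·φ′ dx = [φ²/2] between the walls = 0.
State is unnormalized: ∫|φ|² dx = 4.8651, and ∫φ*·(−ħ² φ'') dx = 228.88, so ⟨p²⟩ = 228.88 / 4.8651.
⟨p²⟩ = 47.044.

47.04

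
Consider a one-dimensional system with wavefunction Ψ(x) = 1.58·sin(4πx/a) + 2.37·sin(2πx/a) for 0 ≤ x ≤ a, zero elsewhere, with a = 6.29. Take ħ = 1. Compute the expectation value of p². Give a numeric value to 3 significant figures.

1.92

p² Ψ = −ħ² d²Ψ/dx²; ⟨p²⟩ = −ħ² ∫ Ψ*·Ψ'' dx / ∫|Ψ|² dx.
d²/dx² sin(jπx/a) = −(jπ/a)²·sin(jπx/a); on 0 ≤ x ≤ a, ∫sin²(jπx/a) dx = a/2 and ∫sin(jπx/a)·sin(lπx/a) dx = 0 for j ≠ l, so only diagonal terms survive in ∫|Ψ|² and ∫Ψ·Ψ″; ∫Ψ·Ψ′ dx = [Ψ²/2] between the walls = 0.
State is unnormalized: ∫|Ψ|² dx = 25.516, and ∫Ψ*·(−ħ² Ψ'') dx = 48.964, so ⟨p²⟩ = 48.964 / 25.516.
⟨p²⟩ = 1.9189.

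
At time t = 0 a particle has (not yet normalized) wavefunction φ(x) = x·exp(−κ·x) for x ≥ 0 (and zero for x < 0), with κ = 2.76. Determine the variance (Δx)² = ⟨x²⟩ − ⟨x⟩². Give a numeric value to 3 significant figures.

Compute ⟨x⟩ and ⟨x²⟩ separately, then (Δx)² = ⟨x²⟩ − ⟨x⟩².
Every integrand reduces to terms xʲ·e^(−2κx) on [0, ∞); use ∫₀^∞ xʲ·e^(−2κx) dx = j!/(2κ)^(j+1).
Normalization: ∫|φ|² dx = 0.011891.
⟨x⟩ = 0.54348 and ⟨x²⟩ = 0.39382.
(Δx)² = 0.39382 − (0.54348)² = 0.098456.

0.0985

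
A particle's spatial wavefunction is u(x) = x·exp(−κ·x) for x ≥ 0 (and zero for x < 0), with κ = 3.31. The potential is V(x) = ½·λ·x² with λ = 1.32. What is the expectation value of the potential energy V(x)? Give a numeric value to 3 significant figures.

0.181

⟨V⟩ = ∫ V(x)·|u|² dx / ∫|u|² dx.
Every integrand reduces to terms xʲ·e^(−2κx) on [0, ∞); use ∫₀^∞ xʲ·e^(−2κx) dx = j!/(2κ)^(j+1).
State is unnormalized: ∫|u|² dx = 0.0068938, and ∫u*·V(x)·u dx = 0.0012458, so ⟨V⟩ = 0.0012458 / 0.0068938.
⟨V⟩ = 0.18072.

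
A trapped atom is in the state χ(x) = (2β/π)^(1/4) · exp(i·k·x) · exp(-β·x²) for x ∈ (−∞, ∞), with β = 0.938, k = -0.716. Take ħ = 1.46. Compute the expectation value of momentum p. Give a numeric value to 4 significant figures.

-1.045

p χ = −iħ dχ/dx; then ⟨p⟩ = ∫ χ*·(pχ) dx.
Gaussian moments: ∫x^(2j)·e^(−2βx²) dx = (2j−1)!!/(4β)^j · √(π/(2β)), odd powers integrate to 0; here √(π/(2β)) = 1.2941. Derivatives: χ′ = (ik − 2βx)·χ, χ″ = ((ik − 2βx)² − 2β)·χ; the odd-in-x pieces drop out.
⟨p⟩ = -1.0454.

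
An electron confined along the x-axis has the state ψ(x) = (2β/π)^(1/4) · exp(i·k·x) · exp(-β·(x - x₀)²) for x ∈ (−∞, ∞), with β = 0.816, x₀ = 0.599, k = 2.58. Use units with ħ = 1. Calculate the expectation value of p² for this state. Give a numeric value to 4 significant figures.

p² ψ = −ħ² d²ψ/dx²; ⟨p²⟩ = −ħ² ∫ ψ*·ψ'' dx.
Gaussian moments (u = x − x₀): ∫u^(2j)·e^(−2βu²) du = (2j−1)!!/(4β)^j · √(π/(2β)), odd powers integrate to 0; here √(π/(2β)) = 1.3874. Derivatives: ψ′ = (ik − 2βu)·ψ, ψ″ = ((ik − 2βu)² − 2β)·ψ; the odd-in-u pieces drop out.
⟨p²⟩ = 7.4724.

7.472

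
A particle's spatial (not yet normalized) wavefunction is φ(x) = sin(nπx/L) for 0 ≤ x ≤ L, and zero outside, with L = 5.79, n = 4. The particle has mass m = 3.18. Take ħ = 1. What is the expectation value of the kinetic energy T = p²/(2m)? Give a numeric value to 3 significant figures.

T = −(ħ²/2m) d²/dx², so ⟨T⟩ = −(ħ²/2m) ∫ φ*·φ'' dx / ∫|φ|² dx; with m = 3.18.
d/dx sin(nπx/L) = (nπ/L)·cos(nπx/L) and d²/dx² sin(nπx/L) = −(nπ/L)²·sin(nπx/L); on 0 ≤ x ≤ L, ∫sin²(nπx/L) dx = L/2 and ∫sin(nπx/L)·cos(nπx/L) dx = 0.
State is unnormalized: ∫|φ|² dx = 2.8950, and ∫φ*·(−ħ²/2m · φ'') dx = 2.1441, so ⟨T⟩ = 2.1441 / 2.8950.
⟨T⟩ = 0.74064.

0.741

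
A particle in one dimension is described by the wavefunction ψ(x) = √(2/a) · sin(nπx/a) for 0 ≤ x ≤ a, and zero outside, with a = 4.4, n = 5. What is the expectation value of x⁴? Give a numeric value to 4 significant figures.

73.45

⟨x⁴⟩ = ∫ x⁴·|ψ|² dx (integrals over the domain).
With sin²θ = (1 − cos2θ)/2 on 0 ≤ x ≤ a: ∫sin²(nπx/a) dx = a/2, ∫x·sin²(nπx/a) dx = a²/4, ∫x²·sin²(nπx/a) dx = a³·(1/6 − 1/(4n²π²)); higher powers xᵏ the same way, integrating xᵏ·cos(2nπx/a) by parts.
⟨x⁴⟩ = 73.452.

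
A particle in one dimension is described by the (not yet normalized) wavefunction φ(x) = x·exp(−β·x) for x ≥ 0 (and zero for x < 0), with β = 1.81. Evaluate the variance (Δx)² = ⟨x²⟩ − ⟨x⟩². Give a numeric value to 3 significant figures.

0.229

Compute ⟨x⟩ and ⟨x²⟩ separately, then (Δx)² = ⟨x²⟩ − ⟨x⟩².
Every integrand reduces to terms xʲ·e^(−2βx) on [0, ∞); use ∫₀^∞ xʲ·e^(−2βx) dx = j!/(2β)^(j+1).
Normalization: ∫|φ|² dx = 0.042160.
⟨x⟩ = 0.82873 and ⟨x²⟩ = 0.91572.
(Δx)² = 0.91572 − (0.82873)² = 0.22893.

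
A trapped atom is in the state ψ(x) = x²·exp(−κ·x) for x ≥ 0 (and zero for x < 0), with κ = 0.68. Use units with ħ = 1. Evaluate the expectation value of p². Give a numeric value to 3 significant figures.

0.154

p² ψ = −ħ² d²ψ/dx²; ⟨p²⟩ = −ħ² ∫ ψ*·ψ'' dx / ∫|ψ|² dx.
Differentiate x²·exp(−κ·x) with the product rule; every integrand then reduces to terms xʲ·e^(−2κx) on [0, ∞), with ∫₀^∞ xʲ·e^(−2κx) dx = j!/(2κ)^(j+1).
State is unnormalized: ∫|ψ|² dx = 5.1584, and ∫ψ*·(−ħ² ψ'') dx = 0.79508, so ⟨p²⟩ = 0.79508 / 5.1584.
⟨p²⟩ = 0.15413.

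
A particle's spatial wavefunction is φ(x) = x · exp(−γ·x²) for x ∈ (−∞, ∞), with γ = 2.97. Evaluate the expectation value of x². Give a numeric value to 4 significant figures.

⟨x²⟩ = ∫ x²·|φ|² dx / ∫|φ|² dx (integrals over the domain).
Expand each integrand as polynomial × e^(−2γx²) and use ∫x^(2j)·e^(−2γx²) dx = (2j−1)!!/(4γ)^j · √(π/(2γ)), odd powers → 0; here √(π/(2γ)) = 0.72725.
State is unnormalized: ∫|φ|² dx = 0.061216, and ∫φ*·x²·φ dx = 0.015459, so ⟨x²⟩ = 0.015459 / 0.061216.
⟨x²⟩ = 0.25253.

0.2525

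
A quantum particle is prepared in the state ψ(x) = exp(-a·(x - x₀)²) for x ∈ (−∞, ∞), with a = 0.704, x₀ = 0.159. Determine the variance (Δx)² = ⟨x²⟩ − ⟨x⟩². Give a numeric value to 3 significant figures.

Compute ⟨x⟩ and ⟨x²⟩ separately, then (Δx)² = ⟨x²⟩ − ⟨x⟩².
Gaussian moments (u = x − x₀): ∫u^(2j)·e^(−2au²) du = (2j−1)!!/(4a)^j · √(π/(2a)), odd powers integrate to 0; here √(π/(2a)) = 1.4937.
Normalization: ∫|ψ|² dx = 1.4937.
⟨x⟩ = 0.15900 and ⟨x²⟩ = 0.38039.
(Δx)² = 0.38039 − (0.15900)² = 0.35511.

0.355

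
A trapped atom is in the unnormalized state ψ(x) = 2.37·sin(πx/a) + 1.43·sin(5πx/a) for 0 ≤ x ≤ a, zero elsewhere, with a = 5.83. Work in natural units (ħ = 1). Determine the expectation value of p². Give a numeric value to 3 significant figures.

2.15

p² ψ = −ħ² d²ψ/dx²; ⟨p²⟩ = −ħ² ∫ ψ*·ψ'' dx / ∫|ψ|² dx.
d²/dx² sin(jπx/a) = −(jπ/a)²·sin(jπx/a); on 0 ≤ x ≤ a, ∫sin²(jπx/a) dx = a/2 and ∫sin(jπx/a)·sin(lπx/a) dx = 0 for j ≠ l, so only diagonal terms survive in ∫|ψ|² and ∫ψ·ψ″; ∫ψ·ψ′ dx = [ψ²/2] between the walls = 0.
State is unnormalized: ∫|ψ|² dx = 22.334, and ∫ψ*·(−ħ² ψ'') dx = 48.027, so ⟨p²⟩ = 48.027 / 22.334.
⟨p²⟩ = 2.1504.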